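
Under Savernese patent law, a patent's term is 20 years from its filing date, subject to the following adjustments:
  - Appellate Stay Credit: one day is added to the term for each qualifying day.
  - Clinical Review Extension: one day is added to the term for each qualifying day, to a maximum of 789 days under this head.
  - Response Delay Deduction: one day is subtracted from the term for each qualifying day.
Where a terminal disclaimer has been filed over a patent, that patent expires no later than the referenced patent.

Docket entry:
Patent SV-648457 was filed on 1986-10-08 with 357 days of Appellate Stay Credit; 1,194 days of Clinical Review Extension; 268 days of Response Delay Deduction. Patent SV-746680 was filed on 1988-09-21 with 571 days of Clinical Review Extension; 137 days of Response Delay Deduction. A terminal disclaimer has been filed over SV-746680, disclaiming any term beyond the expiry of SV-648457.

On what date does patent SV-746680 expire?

Natural term of SV-746680:
  Base: filing + 20 years → 21 September 2008.
  Clinical Review Extension: 571 days (within the 789-day cap) → +571 days → 15 April 2010.
  Response Delay Deduction: −137 days → 29 November 2009.
Expiry of referenced patent SV-648457:
  Base: filing + 20 years → 8 October 2006.
  Appellate Stay Credit: +357 days → 30 September 2007.
  Clinical Review Extension: 1194 days claimed exceeds the 789-day cap, so +789 days → 27 November 2009.
  Response Delay Deduction: −268 days → 4 March 2009.
Terminal disclaimer: SV-746680 expires on the earlier of 29 November 2009 and 4 March 2009.

March 4, 2009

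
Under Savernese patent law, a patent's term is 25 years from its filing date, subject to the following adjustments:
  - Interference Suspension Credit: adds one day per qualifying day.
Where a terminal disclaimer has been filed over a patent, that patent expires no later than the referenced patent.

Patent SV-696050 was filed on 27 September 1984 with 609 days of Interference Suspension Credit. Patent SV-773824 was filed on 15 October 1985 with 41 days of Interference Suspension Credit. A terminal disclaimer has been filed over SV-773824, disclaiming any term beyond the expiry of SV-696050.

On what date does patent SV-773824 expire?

2010-11-25

Natural term of SV-773824:
  Base: filing + 25 years → 15 October 2010.
  Interference Suspension Credit: +41 days → 25 November 2010.
Expiry of referenced patent SV-696050:
  Base: filing + 25 years → 27 September 2009.
  Interference Suspension Credit: +609 days → 29 May 2011.
Terminal disclaimer: SV-773824 expires on the earlier of 25 November 2010 and 29 May 2011.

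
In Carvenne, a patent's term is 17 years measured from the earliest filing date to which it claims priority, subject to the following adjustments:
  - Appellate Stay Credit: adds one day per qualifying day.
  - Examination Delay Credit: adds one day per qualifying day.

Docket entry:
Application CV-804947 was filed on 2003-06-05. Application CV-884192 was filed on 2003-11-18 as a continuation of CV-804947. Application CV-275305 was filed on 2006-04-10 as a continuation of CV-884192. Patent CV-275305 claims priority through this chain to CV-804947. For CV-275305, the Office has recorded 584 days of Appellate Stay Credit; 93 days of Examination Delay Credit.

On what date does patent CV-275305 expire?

2022-04-13

Earliest priority filing: 5 June 2003.
Base term: 5 June 2003 + 17 years → 5 June 2020.
Appellate Stay Credit: +584 days → 10 January 2022.
Examination Delay Credit: +93 days → 13 April 2022.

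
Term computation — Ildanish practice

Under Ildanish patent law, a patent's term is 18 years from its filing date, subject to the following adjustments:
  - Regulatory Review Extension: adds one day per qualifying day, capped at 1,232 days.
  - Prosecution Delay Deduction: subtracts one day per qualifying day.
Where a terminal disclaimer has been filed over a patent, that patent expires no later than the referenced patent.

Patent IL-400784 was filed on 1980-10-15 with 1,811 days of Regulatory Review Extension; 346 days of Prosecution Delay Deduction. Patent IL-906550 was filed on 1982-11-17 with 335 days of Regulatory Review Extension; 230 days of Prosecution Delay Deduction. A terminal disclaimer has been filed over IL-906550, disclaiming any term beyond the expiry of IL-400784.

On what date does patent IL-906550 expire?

2001-03-02

Natural term of IL-906550:
  Base: filing + 18 years → 17 November 2000.
  Regulatory Review Extension: 335 days (within the 1232-day cap) → +335 days → 18 October 2001.
  Prosecution Delay Deduction: −230 days → 2 March 2001.
Expiry of referenced patent IL-400784:
  Base: filing + 18 years → 15 October 1998.
  Regulatory Review Extension: 1811 days claimed exceeds the 1232-day cap, so +1232 days → 28 February 2002.
  Prosecution Delay Deduction: −346 days → 19 March 2001.
Terminal disclaimer: IL-906550 expires on the earlier of 2 March 2001 and 19 March 2001.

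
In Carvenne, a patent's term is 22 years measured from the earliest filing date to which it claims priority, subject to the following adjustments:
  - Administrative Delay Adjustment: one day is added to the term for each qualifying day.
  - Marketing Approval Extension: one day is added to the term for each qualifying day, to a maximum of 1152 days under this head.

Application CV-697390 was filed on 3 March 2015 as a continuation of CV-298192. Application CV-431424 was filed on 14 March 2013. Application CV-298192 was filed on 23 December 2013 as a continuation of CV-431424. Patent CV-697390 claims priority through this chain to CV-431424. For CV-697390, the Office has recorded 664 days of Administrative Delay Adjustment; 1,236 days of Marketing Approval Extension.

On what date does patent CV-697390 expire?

Earliest priority filing: 14 March 2013.
Base term: 14 March 2013 + 22 years → 14 March 2035.
Administrative Delay Adjustment: +664 days → 6 January 2037.
Marketing Approval Extension: 1236 days claimed exceeds the 1152-day cap, so +1152 days → 3 March 2040.

March 3, 2040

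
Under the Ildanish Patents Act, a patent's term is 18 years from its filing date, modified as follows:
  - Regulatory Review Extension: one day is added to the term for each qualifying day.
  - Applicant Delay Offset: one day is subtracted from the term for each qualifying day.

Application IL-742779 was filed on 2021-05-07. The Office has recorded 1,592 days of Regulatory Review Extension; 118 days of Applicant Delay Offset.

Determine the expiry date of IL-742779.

May 20, 2043

Base term: filing date + 18 years → 7 May 2039.
Regulatory Review Extension: +1592 days → 15 September 2043.
Applicant Delay Offset: −118 days → 20 May 2043.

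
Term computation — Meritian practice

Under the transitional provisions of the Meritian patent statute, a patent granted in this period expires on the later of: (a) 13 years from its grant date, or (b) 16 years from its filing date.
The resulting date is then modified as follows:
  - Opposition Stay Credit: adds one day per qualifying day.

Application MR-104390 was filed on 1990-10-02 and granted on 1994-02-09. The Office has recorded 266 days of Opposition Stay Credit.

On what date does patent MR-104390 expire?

(a) grant + 13 years → 9 February 2007.
(b) filing + 16 years → 2 October 2006.
Later of the two: 9 February 2007.
Opposition Stay Credit: +266 days → 2 November 2007.

November 2, 2007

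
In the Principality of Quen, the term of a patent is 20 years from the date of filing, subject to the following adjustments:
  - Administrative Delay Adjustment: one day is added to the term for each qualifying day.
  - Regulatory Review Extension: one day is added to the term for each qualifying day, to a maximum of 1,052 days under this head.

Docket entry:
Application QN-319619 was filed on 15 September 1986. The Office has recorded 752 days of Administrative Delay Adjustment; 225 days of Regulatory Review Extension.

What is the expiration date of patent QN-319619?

2009-05-19

Base term: filing date + 20 years → 15 September 2006.
Administrative Delay Adjustment: +752 days → 6 October 2008.
Regulatory Review Extension: 225 days (within the 1052-day cap) → +225 days → 19 May 2009.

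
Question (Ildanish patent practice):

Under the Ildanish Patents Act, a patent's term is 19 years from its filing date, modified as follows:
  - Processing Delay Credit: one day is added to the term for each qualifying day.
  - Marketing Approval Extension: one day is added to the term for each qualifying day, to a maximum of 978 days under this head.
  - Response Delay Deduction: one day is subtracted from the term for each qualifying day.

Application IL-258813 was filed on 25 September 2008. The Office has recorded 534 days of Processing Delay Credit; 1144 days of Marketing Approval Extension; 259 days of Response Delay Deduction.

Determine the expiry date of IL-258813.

2031-03-01

Base term: filing date + 19 years → 25 September 2027.
Processing Delay Credit: +534 days → 12 March 2029.
Marketing Approval Extension: 1144 days claimed exceeds the 978-day cap, so +978 days → 15 November 2031.
Response Delay Deduction: −259 days → 1 March 2031.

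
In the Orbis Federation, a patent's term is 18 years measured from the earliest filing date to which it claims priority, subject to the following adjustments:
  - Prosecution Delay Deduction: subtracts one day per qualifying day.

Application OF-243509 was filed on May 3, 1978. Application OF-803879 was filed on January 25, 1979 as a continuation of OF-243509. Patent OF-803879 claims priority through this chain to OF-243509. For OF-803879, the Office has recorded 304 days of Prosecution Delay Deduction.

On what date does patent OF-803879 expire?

Earliest priority filing: 3 May 1978.
Base term: 3 May 1978 + 18 years → 3 May 1996.
Prosecution Delay Deduction: −304 days → 4 July 1995.

July 4, 1995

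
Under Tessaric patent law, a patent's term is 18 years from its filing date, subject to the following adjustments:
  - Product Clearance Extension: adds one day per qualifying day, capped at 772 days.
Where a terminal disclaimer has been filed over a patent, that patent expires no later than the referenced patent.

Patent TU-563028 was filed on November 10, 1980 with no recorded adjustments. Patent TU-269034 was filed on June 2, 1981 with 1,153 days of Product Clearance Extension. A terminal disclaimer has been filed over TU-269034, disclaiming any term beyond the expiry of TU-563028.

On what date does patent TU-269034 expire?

November 10, 1998

Natural term of TU-269034:
  Base: filing + 18 years → 2 June 1999.
  Product Clearance Extension: 1153 days claimed exceeds the 772-day cap, so +772 days → 13 July 2001.
Expiry of referenced patent TU-563028:
  Base: filing + 18 years → 10 November 1998.
Terminal disclaimer: TU-269034 expires on the earlier of 13 July 2001 and 10 November 1998.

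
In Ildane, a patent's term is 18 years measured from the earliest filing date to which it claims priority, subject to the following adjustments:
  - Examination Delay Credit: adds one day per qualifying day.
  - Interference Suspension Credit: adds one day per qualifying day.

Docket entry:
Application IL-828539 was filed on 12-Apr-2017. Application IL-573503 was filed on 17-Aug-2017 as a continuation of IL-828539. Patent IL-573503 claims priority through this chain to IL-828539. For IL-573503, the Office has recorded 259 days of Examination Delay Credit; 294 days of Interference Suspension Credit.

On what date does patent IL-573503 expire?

October 16, 2036

Earliest priority filing: 12 April 2017.
Base term: 12 April 2017 + 18 years → 12 April 2035.
Examination Delay Credit: +259 days → 27 December 2035.
Interference Suspension Credit: +294 days → 16 October 2036.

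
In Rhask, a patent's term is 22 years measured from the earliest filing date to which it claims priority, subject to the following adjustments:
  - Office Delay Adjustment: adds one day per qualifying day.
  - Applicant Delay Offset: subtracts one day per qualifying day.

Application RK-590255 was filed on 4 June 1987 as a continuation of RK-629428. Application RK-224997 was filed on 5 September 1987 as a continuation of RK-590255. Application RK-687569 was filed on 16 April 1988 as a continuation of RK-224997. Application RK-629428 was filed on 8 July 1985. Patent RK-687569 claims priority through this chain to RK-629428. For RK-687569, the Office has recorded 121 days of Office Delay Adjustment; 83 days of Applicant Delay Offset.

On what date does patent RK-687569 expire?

2007-08-15

Earliest priority filing: 8 July 1985.
Base term: 8 July 1985 + 22 years → 8 July 2007.
Office Delay Adjustment: +121 days → 6 November 2007.
Applicant Delay Offset: −83 days → 15 August 2007.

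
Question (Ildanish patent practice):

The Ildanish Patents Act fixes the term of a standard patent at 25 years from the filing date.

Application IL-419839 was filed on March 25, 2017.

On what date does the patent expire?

2042-03-25

Filing date + 25 years → 25 March 2042.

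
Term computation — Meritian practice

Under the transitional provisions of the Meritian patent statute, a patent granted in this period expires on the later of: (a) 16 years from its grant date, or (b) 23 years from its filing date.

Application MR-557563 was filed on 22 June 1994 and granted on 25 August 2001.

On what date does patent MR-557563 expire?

(a) grant + 16 years → 25 August 2017.
(b) filing + 23 years → 22 June 2017.
Later of the two: 25 August 2017.

2017-08-25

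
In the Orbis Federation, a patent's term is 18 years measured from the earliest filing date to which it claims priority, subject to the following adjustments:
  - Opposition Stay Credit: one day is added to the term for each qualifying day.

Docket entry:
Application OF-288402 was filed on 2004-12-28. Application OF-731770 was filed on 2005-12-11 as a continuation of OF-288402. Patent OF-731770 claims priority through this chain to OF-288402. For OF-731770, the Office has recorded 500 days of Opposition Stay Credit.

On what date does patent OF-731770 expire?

Earliest priority filing: 28 December 2004.
Base term: 28 December 2004 + 18 years → 28 December 2022.
Opposition Stay Credit: +500 days → 11 May 2024.

May 11, 2024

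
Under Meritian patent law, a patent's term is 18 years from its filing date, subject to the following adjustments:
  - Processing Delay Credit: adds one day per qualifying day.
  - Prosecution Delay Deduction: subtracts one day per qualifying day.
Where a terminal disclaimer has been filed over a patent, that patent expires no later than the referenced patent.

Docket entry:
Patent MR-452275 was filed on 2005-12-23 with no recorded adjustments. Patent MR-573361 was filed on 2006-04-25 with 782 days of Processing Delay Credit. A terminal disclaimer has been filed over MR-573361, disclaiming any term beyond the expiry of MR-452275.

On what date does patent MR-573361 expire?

Natural term of MR-573361:
  Base: filing + 18 years → 25 April 2024.
  Processing Delay Credit: +782 days → 16 June 2026.
Expiry of referenced patent MR-452275:
  Base: filing + 18 years → 23 December 2023.
Terminal disclaimer: MR-573361 expires on the earlier of 16 June 2026 and 23 December 2023.

2023-12-23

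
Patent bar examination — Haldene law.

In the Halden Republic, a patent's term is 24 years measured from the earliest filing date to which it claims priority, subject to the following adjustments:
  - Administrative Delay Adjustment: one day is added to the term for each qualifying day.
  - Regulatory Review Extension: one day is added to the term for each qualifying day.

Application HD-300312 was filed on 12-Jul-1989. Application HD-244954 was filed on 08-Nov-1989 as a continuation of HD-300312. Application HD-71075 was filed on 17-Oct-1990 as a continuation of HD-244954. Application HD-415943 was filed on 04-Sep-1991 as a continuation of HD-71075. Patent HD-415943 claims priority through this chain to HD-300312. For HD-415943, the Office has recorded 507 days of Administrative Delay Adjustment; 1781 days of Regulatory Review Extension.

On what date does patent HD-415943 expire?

2019-10-17

Earliest priority filing: 12 July 1989.
Base term: 12 July 1989 + 24 years → 12 July 2013.
Administrative Delay Adjustment: +507 days → 1 December 2014.
Regulatory Review Extension: +1781 days → 17 October 2019.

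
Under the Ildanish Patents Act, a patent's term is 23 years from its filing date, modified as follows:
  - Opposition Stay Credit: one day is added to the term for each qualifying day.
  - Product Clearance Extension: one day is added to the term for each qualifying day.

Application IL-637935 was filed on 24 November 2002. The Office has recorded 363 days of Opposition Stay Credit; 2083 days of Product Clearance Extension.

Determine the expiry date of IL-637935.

Base term: filing date + 23 years → 24 November 2025.
Opposition Stay Credit: +363 days → 22 November 2026.
Product Clearance Extension: +2083 days → 5 August 2032.

August 5, 2032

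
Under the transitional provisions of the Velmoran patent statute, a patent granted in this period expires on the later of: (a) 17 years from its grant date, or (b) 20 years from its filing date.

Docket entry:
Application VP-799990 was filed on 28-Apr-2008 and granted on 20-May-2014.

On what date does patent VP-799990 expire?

2031-05-20

(a) grant + 17 years → 20 May 2031.
(b) filing + 20 years → 28 April 2028.
Later of the two: 20 May 2031.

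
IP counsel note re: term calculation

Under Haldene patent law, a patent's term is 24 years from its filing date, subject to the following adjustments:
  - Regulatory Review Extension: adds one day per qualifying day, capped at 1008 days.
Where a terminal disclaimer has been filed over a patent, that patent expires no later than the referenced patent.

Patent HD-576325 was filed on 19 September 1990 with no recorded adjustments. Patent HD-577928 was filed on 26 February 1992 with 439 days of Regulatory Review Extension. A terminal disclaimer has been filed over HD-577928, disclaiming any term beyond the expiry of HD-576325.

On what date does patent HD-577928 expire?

September 19, 2014

Natural term of HD-577928:
  Base: filing + 24 years → 26 February 2016.
  Regulatory Review Extension: 439 days (within the 1008-day cap) → +439 days → 10 May 2017.
Expiry of referenced patent HD-576325:
  Base: filing + 24 years → 19 September 2014.
Terminal disclaimer: HD-577928 expires on the earlier of 10 May 2017 and 19 September 2014.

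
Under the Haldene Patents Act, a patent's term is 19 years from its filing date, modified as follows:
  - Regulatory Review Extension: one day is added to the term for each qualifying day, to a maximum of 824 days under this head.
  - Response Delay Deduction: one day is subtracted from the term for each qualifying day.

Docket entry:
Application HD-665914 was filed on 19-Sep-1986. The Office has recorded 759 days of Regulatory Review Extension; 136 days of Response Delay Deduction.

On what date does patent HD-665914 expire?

2007-06-04

Base term: filing date + 19 years → 19 September 2005.
Regulatory Review Extension: 759 days (within the 824-day cap) → +759 days → 18 October 2007.
Response Delay Deduction: −136 days → 4 June 2007.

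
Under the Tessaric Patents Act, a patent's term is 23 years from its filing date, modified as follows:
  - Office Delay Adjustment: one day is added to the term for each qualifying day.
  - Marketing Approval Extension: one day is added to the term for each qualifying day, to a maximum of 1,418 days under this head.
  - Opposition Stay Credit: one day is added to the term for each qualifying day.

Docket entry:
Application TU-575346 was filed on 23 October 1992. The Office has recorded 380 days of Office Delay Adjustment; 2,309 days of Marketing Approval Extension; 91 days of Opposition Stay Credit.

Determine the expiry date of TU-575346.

Base term: filing date + 23 years → 23 October 2015.
Office Delay Adjustment: +380 days → 6 November 2016.
Marketing Approval Extension: 2309 days claimed exceeds the 1418-day cap, so +1418 days → 24 September 2020.
Opposition Stay Credit: +91 days → 24 December 2020.

December 24, 2020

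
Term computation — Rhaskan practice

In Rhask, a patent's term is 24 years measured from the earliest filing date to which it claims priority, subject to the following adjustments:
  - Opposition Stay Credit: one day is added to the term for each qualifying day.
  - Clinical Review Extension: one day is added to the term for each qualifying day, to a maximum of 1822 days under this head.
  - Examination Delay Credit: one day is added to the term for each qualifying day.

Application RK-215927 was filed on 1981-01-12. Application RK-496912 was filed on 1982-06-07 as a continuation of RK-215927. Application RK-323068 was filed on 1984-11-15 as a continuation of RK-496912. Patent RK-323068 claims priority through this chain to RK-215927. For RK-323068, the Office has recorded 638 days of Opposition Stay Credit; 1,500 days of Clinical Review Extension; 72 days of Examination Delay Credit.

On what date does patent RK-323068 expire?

Earliest priority filing: 12 January 1981.
Base term: 12 January 1981 + 24 years → 12 January 2005.
Opposition Stay Credit: +638 days → 12 October 2006.
Clinical Review Extension: 1500 days (within the 1822-day cap) → +1500 days → 20 November 2010.
Examination Delay Credit: +72 days → 31 January 2011.

2011-01-31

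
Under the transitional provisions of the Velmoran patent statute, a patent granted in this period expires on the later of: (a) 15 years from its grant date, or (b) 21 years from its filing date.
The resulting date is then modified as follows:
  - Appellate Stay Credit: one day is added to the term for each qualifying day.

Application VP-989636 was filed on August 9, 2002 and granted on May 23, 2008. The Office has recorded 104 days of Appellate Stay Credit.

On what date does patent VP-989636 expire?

(a) grant + 15 years → 23 May 2023.
(b) filing + 21 years → 9 August 2023.
Later of the two: 9 August 2023.
Appellate Stay Credit: +104 days → 21 November 2023.

November 21, 2023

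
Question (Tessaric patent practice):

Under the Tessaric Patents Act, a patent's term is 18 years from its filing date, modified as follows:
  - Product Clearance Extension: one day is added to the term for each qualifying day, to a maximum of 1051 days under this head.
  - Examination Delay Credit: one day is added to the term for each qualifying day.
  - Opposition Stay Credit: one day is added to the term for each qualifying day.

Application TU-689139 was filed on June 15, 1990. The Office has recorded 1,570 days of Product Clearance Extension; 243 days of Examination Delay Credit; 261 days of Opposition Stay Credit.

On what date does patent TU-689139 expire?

September 17, 2012

Base term: filing date + 18 years → 15 June 2008.
Product Clearance Extension: 1570 days claimed exceeds the 1051-day cap, so +1051 days → 2 May 2011.
Examination Delay Credit: +243 days → 31 December 2011.
Opposition Stay Credit: +261 days → 17 September 2012.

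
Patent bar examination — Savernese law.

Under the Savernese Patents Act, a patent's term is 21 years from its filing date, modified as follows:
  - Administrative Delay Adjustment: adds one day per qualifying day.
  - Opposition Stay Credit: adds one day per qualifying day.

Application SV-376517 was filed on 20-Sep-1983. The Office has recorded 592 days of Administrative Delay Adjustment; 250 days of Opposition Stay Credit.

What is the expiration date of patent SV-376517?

2007-01-10

Base term: filing date + 21 years → 20 September 2004.
Administrative Delay Adjustment: +592 days → 5 May 2006.
Opposition Stay Credit: +250 days → 10 January 2007.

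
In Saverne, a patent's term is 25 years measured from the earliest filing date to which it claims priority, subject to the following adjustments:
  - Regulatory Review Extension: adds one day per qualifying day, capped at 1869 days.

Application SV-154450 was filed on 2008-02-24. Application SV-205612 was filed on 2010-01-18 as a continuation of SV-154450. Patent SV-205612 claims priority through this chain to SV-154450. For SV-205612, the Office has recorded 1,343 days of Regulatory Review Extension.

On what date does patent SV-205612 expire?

Earliest priority filing: 24 February 2008.
Base term: 24 February 2008 + 25 years → 24 February 2033.
Regulatory Review Extension: 1343 days (within the 1869-day cap) → +1343 days → 29 October 2036.

October 29, 2036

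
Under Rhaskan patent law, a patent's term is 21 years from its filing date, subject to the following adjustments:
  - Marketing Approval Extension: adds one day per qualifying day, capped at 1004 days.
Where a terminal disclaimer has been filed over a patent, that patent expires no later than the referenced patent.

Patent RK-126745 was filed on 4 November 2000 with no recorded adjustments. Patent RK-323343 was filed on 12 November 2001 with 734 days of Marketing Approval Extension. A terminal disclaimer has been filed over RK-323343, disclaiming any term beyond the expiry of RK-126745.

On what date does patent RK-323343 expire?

November 4, 2021

Natural term of RK-323343:
  Base: filing + 21 years → 12 November 2022.
  Marketing Approval Extension: 734 days (within the 1004-day cap) → +734 days → 15 November 2024.
Expiry of referenced patent RK-126745:
  Base: filing + 21 years → 4 November 2021.
Terminal disclaimer: RK-323343 expires on the earlier of 15 November 2024 and 4 November 2021.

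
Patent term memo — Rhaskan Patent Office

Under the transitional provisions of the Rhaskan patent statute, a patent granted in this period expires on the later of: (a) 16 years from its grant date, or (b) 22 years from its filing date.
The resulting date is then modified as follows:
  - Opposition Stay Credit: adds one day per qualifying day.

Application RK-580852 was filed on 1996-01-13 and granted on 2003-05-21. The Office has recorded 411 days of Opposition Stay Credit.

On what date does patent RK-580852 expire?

(a) grant + 16 years → 21 May 2019.
(b) filing + 22 years → 13 January 2018.
Later of the two: 21 May 2019.
Opposition Stay Credit: +411 days → 5 July 2020.

2020-07-05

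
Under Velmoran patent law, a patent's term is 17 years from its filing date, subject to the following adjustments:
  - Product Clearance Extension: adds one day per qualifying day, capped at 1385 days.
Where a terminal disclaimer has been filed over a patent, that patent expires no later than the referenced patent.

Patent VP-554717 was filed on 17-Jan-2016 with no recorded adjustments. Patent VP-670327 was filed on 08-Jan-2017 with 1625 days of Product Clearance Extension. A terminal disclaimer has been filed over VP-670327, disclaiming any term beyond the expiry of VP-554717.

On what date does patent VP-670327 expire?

Natural term of VP-670327:
  Base: filing + 17 years → 8 January 2034.
  Product Clearance Extension: 1625 days claimed exceeds the 1385-day cap, so +1385 days → 24 October 2037.
Expiry of referenced patent VP-554717:
  Base: filing + 17 years → 17 January 2033.
Terminal disclaimer: VP-670327 expires on the earlier of 24 October 2037 and 17 January 2033.

January 17, 2033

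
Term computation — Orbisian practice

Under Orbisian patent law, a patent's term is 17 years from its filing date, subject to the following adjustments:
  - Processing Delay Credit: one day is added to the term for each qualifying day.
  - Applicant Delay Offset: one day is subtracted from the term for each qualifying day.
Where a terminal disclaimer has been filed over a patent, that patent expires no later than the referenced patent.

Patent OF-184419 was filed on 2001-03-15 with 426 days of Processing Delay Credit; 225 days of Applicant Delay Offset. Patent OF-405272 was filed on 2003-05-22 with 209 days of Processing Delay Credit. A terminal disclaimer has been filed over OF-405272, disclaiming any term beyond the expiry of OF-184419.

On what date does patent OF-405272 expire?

2018-10-02

Natural term of OF-405272:
  Base: filing + 17 years → 22 May 2020.
  Processing Delay Credit: +209 days → 17 December 2020.
Expiry of referenced patent OF-184419:
  Base: filing + 17 years → 15 March 2018.
  Processing Delay Credit: +426 days → 15 May 2019.
  Applicant Delay Offset: −225 days → 2 October 2018.
Terminal disclaimer: OF-405272 expires on the earlier of 17 December 2020 and 2 October 2018.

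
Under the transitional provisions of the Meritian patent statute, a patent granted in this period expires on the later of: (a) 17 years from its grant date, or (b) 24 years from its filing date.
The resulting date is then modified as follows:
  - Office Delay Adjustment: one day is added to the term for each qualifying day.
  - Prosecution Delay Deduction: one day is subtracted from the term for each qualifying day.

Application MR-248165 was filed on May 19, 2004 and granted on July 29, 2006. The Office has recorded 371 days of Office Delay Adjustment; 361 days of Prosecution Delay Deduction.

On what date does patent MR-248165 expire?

(a) grant + 17 years → 29 July 2023.
(b) filing + 24 years → 19 May 2028.
Later of the two: 19 May 2028.
Office Delay Adjustment: +371 days → 25 May 2029.
Prosecution Delay Deduction: −361 days → 29 May 2028.

May 29, 2028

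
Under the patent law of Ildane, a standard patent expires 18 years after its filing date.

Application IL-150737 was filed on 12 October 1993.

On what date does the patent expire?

Filing date + 18 years → 12 October 2011.

October 12, 2011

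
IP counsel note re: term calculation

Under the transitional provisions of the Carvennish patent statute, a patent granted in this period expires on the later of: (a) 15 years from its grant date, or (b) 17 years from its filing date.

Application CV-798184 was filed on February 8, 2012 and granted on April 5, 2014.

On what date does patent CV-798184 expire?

2029-04-05

(a) grant + 15 years → 5 April 2029.
(b) filing + 17 years → 8 February 2029.
Later of the two: 5 April 2029.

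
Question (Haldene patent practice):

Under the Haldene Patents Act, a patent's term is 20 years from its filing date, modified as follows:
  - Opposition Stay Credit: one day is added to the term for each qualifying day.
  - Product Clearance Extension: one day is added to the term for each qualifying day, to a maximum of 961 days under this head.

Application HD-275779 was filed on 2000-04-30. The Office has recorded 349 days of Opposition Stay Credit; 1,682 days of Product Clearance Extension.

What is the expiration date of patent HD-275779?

2023-12-01

Base term: filing date + 20 years → 30 April 2020.
Opposition Stay Credit: +349 days → 14 April 2021.
Product Clearance Extension: 1682 days claimed exceeds the 961-day cap, so +961 days → 1 December 2023.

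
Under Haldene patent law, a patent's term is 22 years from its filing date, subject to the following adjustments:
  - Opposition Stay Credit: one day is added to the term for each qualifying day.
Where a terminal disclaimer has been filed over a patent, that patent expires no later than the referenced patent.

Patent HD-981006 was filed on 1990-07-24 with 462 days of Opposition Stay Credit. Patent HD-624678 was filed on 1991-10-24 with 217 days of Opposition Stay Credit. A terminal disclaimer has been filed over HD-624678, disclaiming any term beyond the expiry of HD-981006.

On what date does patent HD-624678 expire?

2013-10-29

Natural term of HD-624678:
  Base: filing + 22 years → 24 October 2013.
  Opposition Stay Credit: +217 days → 29 May 2014.
Expiry of referenced patent HD-981006:
  Base: filing + 22 years → 24 July 2012.
  Opposition Stay Credit: +462 days → 29 October 2013.
Terminal disclaimer: HD-624678 expires on the earlier of 29 May 2014 and 29 October 2013.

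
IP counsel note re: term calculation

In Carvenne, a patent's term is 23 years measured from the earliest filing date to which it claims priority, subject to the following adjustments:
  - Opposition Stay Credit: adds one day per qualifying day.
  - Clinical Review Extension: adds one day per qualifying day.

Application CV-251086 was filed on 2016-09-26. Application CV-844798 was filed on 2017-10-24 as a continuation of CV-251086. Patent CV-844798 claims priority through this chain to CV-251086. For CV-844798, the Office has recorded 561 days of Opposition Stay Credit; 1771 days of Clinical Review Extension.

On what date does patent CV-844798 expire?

2046-02-13

Earliest priority filing: 26 September 2016.
Base term: 26 September 2016 + 23 years → 26 September 2039.
Opposition Stay Credit: +561 days → 9 April 2041.
Clinical Review Extension: +1771 days → 13 February 2046.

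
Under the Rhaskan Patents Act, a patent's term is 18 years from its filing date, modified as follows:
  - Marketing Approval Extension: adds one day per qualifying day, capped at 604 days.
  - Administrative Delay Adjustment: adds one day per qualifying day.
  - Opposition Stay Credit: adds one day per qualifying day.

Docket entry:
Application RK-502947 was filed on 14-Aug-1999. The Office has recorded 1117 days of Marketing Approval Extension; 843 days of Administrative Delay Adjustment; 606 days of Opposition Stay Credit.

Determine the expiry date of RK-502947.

Base term: filing date + 18 years → 14 August 2017.
Marketing Approval Extension: 1117 days claimed exceeds the 604-day cap, so +604 days → 10 April 2019.
Administrative Delay Adjustment: +843 days → 31 July 2021.
Opposition Stay Credit: +606 days → 29 March 2023.

2023-03-29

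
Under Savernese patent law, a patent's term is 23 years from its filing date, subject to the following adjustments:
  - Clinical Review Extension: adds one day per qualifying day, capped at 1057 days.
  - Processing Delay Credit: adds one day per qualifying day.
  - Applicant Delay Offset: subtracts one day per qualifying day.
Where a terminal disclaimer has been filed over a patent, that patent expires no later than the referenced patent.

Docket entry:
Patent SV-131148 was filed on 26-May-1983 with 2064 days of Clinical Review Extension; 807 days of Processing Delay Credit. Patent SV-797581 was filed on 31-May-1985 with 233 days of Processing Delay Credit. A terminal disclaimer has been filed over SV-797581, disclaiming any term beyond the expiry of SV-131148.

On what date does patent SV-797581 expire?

Natural term of SV-797581:
  Base: filing + 23 years → 31 May 2008.
  Processing Delay Credit: +233 days → 19 January 2009.
Expiry of referenced patent SV-131148:
  Base: filing + 23 years → 26 May 2006.
  Clinical Review Extension: 2064 days claimed exceeds the 1057-day cap, so +1057 days → 17 April 2009.
  Processing Delay Credit: +807 days → 3 July 2011.
Terminal disclaimer: SV-797581 expires on the earlier of 19 January 2009 and 3 July 2011.

January 19, 2009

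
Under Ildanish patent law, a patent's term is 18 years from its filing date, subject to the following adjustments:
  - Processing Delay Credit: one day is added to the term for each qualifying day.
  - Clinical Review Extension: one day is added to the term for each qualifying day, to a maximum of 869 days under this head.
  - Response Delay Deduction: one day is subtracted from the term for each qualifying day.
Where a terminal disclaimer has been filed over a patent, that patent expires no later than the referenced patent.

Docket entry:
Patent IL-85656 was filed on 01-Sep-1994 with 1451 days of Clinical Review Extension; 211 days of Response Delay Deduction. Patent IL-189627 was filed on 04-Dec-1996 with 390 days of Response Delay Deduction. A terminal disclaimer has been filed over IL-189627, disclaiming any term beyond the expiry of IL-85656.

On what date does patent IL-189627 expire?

2013-11-09

Natural term of IL-189627:
  Base: filing + 18 years → 4 December 2014.
  Response Delay Deduction: −390 days → 9 November 2013.
Expiry of referenced patent IL-85656:
  Base: filing + 18 years → 1 September 2012.
  Clinical Review Extension: 1451 days claimed exceeds the 869-day cap, so +869 days → 18 January 2015.
  Response Delay Deduction: −211 days → 21 June 2014.
Terminal disclaimer: IL-189627 expires on the earlier of 9 November 2013 and 21 June 2014.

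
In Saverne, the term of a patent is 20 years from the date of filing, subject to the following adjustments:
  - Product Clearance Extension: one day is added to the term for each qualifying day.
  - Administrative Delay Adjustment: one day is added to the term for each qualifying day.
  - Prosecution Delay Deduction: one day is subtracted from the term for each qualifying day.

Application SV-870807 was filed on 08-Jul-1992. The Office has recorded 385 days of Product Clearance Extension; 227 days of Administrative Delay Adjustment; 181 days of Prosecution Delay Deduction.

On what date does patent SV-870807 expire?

September 12, 2013

Base term: filing date + 20 years → 8 July 2012.
Product Clearance Extension: +385 days → 28 July 2013.
Administrative Delay Adjustment: +227 days → 12 March 2014.
Prosecution Delay Deduction: −181 days → 12 September 2013.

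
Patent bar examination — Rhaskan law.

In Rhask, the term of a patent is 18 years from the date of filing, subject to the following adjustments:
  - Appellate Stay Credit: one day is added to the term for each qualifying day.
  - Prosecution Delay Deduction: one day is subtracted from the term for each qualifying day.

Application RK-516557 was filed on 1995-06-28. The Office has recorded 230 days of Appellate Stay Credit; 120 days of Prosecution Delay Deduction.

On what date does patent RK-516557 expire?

Base term: filing date + 18 years → 28 June 2013.
Appellate Stay Credit: +230 days → 13 February 2014.
Prosecution Delay Deduction: −120 days → 16 October 2013.

October 16, 2013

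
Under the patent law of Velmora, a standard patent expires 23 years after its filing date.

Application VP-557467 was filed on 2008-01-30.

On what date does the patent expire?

Filing date + 23 years → 30 January 2031.

2031-01-30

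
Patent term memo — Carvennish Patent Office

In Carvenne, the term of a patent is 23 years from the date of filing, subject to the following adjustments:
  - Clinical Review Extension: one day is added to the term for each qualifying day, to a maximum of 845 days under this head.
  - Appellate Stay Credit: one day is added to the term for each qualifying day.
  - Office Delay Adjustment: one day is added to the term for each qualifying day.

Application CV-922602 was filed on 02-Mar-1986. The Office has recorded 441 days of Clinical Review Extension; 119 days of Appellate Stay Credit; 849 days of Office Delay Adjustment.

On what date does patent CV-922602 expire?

January 9, 2013

Base term: filing date + 23 years → 2 March 2009.
Clinical Review Extension: 441 days (within the 845-day cap) → +441 days → 17 May 2010.
Appellate Stay Credit: +119 days → 13 September 2010.
Office Delay Adjustment: +849 days → 9 January 2013.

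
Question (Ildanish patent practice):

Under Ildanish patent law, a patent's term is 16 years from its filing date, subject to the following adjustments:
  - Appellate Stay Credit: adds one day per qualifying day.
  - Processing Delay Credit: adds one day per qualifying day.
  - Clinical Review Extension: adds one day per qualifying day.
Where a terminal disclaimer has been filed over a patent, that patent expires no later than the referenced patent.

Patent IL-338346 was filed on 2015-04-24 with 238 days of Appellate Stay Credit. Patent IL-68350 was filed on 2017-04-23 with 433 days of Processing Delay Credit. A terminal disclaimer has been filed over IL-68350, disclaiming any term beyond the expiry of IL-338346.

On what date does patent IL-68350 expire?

December 18, 2031

Natural term of IL-68350:
  Base: filing + 16 years → 23 April 2033.
  Processing Delay Credit: +433 days → 30 June 2034.
Expiry of referenced patent IL-338346:
  Base: filing + 16 years → 24 April 2031.
  Appellate Stay Credit: +238 days → 18 December 2031.
Terminal disclaimer: IL-68350 expires on the earlier of 30 June 2034 and 18 December 2031.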